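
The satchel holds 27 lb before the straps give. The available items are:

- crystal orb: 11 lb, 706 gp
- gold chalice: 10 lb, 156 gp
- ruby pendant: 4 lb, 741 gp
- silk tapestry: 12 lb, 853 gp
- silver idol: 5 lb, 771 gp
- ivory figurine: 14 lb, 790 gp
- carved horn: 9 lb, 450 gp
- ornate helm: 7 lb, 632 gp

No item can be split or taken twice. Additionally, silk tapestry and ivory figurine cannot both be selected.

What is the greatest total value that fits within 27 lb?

2850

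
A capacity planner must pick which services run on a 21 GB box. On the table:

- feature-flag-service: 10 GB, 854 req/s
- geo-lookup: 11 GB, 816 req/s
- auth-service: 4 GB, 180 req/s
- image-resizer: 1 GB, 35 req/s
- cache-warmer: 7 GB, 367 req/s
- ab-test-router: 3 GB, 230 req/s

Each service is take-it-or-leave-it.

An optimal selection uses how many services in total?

The maximum throughput within 21 GB is 1670.
One optimal bundle: feature-flag-service + geo-lookup (21 GB).
All optima have 2 services.

2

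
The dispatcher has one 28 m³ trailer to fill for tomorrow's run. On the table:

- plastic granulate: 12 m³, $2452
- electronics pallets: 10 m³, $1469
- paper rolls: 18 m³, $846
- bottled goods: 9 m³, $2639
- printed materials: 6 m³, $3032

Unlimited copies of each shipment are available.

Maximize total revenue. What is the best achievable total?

12128

By revenue per m³: printed materials 505.33, bottled goods 293.22, plastic granulate 204.33 lead.
Taking 4×printed materials: 24 m³ used, 12128 in revenue.
That's the maximum — no swap from here does better than 12128.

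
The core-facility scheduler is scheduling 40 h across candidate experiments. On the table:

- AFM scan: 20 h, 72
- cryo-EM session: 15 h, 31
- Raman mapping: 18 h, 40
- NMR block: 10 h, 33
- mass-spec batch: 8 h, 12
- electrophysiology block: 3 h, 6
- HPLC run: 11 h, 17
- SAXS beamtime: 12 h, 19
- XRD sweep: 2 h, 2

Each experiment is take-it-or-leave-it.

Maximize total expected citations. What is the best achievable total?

119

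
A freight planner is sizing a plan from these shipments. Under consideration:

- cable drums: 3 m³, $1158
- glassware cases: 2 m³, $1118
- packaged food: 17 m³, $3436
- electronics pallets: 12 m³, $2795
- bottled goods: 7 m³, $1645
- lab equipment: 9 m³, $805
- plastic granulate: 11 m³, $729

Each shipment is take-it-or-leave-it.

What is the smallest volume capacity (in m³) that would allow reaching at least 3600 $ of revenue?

Look for the lowest-volume combination reaching 3600.
cable drums + glassware cases + bottled goods: 3921 revenue at 12 m³.
Below 12 m³ the best achievable stays under 3600.

12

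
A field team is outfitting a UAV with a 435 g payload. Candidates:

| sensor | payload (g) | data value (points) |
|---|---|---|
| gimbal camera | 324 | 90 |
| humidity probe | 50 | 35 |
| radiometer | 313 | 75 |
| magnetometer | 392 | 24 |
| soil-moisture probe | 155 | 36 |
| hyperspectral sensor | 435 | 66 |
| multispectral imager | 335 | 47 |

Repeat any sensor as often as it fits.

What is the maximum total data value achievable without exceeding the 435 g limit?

280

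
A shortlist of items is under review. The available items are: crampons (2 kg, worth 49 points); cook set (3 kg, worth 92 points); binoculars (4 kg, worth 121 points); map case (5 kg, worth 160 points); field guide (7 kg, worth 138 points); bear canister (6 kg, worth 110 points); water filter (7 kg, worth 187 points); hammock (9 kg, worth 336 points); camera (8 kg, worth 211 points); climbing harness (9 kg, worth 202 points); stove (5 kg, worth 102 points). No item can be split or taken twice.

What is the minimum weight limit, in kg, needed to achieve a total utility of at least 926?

30

Need the lightest bundle worth ≥ 926.
crampons + cook set + binoculars + map case + water filter + hammock: 945 utility at 30 kg.
No combination under 30 kg hits 926.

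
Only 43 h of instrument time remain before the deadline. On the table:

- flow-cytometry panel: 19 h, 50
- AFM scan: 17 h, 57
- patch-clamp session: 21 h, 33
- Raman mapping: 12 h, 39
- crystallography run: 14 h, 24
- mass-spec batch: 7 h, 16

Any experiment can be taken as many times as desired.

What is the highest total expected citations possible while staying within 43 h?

Density check — AFM scan 3.35, Raman mapping 3.25, flow-cytometry panel 2.63, mass-spec batch 2.29 are the best per h.
Taking the top-ratio experiments first gives 2×AFM scan + mass-spec batch for 130 (41 h).
The 24 h tied up in AFM scan and mass-spec batch is better spent on 2×Raman mapping — total rises to 135 (41 h).
Nothing else within 43 h beats 135.

135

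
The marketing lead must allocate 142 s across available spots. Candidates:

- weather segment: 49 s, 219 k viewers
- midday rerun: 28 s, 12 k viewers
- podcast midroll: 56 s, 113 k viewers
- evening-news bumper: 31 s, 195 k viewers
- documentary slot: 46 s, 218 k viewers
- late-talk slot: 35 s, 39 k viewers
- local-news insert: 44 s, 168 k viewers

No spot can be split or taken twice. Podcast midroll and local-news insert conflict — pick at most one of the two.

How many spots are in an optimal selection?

3

Optimal total is 632.
One optimal bundle: weather segment + evening-news bumper + documentary slot (126 s).
Any selection reaching 632 contains exactly 3 spots.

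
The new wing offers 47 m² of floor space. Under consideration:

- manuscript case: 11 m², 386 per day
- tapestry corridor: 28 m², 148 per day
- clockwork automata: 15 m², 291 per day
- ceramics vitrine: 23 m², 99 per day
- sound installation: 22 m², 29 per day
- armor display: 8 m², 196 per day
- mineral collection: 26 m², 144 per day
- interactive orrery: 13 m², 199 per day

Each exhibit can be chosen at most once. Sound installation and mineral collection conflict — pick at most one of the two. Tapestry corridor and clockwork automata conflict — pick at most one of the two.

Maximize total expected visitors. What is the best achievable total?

1072

The ratio ordering already packs tightly: manuscript case + clockwork automata + armor display + interactive orrery, 47 m², 1072.
That's the maximum — no feasible swap from here does better than 1072.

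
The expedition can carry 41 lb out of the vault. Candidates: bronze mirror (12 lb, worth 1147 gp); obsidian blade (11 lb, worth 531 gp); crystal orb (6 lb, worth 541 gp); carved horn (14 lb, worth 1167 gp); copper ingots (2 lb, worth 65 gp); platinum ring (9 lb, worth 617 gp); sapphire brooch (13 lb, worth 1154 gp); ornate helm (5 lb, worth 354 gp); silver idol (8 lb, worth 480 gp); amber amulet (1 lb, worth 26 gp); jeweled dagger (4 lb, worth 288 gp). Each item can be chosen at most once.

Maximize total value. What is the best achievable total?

3533

Ranking by ratio (value/lb): bronze mirror 95.58, crystal orb 90.17, sapphire brooch 88.77.
Taking the top-ratio items first gives bronze mirror + crystal orb + sapphire brooch + ornate helm + amber amulet + jeweled dagger for 3510 (41 lb).
Reworking the packing: bronze mirror + carved horn + copper ingots + sapphire brooch uses 41 lb and improves the total to 3533.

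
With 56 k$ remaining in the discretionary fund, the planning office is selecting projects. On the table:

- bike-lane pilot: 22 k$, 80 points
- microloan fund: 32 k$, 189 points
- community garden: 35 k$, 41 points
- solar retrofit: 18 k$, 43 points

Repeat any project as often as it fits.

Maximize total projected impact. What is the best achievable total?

269

Ranking by ratio (projected impact/k$): microloan fund 5.91, bike-lane pilot 3.64, solar retrofit 2.39, community garden 1.17.
The ratio ordering already packs tightly: bike-lane pilot + microloan fund, 54 k$, 269.
No other feasible combination exceeds 269.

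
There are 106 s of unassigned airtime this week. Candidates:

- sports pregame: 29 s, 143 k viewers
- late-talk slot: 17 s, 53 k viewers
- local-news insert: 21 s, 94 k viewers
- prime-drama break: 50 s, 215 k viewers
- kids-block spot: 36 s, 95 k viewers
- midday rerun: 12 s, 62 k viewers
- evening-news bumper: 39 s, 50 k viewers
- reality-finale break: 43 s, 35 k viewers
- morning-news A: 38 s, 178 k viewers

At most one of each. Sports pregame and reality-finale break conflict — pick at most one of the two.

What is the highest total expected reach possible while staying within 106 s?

477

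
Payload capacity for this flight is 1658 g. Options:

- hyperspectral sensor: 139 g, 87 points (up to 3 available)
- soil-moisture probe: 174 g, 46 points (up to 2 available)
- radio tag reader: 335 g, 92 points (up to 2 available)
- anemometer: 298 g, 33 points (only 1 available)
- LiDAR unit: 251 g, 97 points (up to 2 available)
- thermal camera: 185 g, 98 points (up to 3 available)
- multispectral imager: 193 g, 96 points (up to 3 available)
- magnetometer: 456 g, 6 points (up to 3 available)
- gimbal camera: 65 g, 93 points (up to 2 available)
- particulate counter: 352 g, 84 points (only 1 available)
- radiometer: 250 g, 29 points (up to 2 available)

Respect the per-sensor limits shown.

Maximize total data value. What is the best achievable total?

952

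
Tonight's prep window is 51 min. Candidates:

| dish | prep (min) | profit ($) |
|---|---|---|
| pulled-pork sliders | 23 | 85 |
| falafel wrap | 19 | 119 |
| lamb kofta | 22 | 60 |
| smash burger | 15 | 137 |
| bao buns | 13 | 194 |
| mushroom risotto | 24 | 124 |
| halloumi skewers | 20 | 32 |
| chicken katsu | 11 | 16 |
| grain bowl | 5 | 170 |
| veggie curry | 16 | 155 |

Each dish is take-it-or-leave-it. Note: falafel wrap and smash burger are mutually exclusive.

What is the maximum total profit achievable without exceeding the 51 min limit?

656

Ranking by ratio (profit/min): grain bowl 34.00, bao buns 14.92, veggie curry 9.69, smash burger 9.13.
Smash burger + bao buns + grain bowl + veggie curry uses 49 of the 51 min and totals 656.
No other feasible combination exceeds 656.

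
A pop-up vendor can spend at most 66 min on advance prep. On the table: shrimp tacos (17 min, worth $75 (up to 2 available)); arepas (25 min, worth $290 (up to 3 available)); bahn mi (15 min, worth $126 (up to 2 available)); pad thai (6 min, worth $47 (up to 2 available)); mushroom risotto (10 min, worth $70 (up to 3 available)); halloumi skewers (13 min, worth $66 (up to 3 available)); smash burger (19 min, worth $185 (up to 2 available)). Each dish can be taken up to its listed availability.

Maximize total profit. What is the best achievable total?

706

The ratio ordering already packs tightly: 2×arepas + bahn mi, 65 min, 706.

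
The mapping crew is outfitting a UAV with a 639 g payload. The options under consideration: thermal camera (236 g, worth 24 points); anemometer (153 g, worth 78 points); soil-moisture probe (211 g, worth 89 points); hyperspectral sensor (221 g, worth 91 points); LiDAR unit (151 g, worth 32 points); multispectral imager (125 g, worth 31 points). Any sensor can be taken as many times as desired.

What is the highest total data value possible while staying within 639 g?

Density check — anemometer 0.51, soil-moisture probe 0.42, hyperspectral sensor 0.41 are the best per g.
4×anemometer uses 612 of the 639 g and totals 312.
The spare 27 g is too small for any remaining sensor, and no exchange beats 312.

312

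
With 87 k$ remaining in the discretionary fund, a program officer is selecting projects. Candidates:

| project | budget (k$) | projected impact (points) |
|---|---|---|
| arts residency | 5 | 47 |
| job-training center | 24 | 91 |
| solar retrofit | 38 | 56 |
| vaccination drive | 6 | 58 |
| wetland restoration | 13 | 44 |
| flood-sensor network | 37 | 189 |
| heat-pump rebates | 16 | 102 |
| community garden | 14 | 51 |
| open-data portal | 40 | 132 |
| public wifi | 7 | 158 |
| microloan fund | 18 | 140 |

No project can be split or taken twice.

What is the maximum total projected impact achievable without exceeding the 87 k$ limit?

647

Density check — public wifi 22.57, vaccination drive 9.67, arts residency 9.40 are the best per k$.
Taking the top-ratio projects first gives arts residency + job-training center + vaccination drive + heat-pump rebates + public wifi + microloan fund for 596 (76 k$).
The 29 k$ tied up in arts residency and job-training center is better spent on flood-sensor network — total rises to 647 (84 k$).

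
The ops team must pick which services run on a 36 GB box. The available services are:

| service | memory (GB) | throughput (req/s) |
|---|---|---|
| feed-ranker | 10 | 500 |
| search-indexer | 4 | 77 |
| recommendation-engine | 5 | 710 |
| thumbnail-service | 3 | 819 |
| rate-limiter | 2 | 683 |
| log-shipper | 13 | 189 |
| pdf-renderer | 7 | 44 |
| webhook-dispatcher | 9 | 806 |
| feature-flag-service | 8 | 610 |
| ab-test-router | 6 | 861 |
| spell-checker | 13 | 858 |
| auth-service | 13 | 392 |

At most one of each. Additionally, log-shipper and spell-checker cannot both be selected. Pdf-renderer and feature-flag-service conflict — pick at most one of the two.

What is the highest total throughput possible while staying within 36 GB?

4489

Taking recommendation-engine + thumbnail-service + rate-limiter + webhook-dispatcher + feature-flag-service + ab-test-router: 33 GB used, 4489 in throughput.
No other feasible combination exceeds 4489.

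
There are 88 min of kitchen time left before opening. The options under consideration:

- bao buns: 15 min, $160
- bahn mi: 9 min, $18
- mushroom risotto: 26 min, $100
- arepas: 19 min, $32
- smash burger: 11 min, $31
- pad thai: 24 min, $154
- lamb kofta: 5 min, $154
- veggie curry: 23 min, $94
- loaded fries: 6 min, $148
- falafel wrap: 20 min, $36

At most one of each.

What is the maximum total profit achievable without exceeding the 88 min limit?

A density-first pass picks bao buns + smash burger + pad thai + lamb kofta + veggie curry + loaded fries — 741 at 84 min.
The 23 min tied up in veggie curry is better spent on mushroom risotto — total rises to 747 (87 min).
Every other selection either busts 88 min or fails to beat 747.

747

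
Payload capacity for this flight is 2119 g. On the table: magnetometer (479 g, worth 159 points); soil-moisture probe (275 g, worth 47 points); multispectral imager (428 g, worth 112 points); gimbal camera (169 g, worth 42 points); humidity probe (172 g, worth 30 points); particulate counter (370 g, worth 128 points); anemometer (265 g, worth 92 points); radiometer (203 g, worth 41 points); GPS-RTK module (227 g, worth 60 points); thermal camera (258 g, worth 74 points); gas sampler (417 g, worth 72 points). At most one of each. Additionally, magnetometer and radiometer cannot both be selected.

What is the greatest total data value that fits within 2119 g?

625

Best packing: magnetometer + multispectral imager + particulate counter + anemometer + GPS-RTK module + thermal camera — 2027 g, 625 total.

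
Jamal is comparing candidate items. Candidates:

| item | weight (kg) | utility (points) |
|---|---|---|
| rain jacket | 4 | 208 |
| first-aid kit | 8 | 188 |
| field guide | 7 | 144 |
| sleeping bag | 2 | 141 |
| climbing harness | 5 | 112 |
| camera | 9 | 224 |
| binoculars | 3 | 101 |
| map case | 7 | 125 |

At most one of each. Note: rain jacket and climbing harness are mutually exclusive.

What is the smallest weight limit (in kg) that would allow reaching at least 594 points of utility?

16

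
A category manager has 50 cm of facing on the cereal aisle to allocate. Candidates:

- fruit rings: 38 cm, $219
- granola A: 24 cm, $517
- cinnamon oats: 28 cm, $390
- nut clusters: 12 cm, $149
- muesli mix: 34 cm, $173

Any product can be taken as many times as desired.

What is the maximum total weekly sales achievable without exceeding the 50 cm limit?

1034

Best packing: 2×granola A — 48 cm, 1034 total.
Nothing else within 50 cm beats 1034.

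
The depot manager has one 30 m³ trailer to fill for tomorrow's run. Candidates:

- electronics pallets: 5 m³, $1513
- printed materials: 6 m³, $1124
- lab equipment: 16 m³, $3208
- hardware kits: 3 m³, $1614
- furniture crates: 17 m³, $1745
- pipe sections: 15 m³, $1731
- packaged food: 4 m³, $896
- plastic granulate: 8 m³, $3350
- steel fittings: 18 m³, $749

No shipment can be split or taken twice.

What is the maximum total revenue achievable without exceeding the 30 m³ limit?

8497

Ranking by ratio (revenue/m³): hardware kits 538.00, plastic granulate 418.75, electronics pallets 302.60, packaged food 224.00.
Best packing: electronics pallets + printed materials + hardware kits + packaged food + plastic granulate — 26 m³, 8497 total.
Nothing else within 30 m³ beats 8497.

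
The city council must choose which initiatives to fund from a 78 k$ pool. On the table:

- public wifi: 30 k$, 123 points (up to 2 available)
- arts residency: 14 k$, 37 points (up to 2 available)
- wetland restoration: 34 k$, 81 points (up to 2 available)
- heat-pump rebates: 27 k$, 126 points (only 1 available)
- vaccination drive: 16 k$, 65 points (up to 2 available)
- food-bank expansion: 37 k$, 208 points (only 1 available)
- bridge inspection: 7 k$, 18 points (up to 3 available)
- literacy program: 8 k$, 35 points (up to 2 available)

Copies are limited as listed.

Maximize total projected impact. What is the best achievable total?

Filling by ratio: heat-pump rebates + food-bank expansion + literacy program for 369, with 6 k$ left unused.
Replace heat-pump rebates with 2×vaccination drive: the trade gains 4 net, giving 373 at 77 k$.
That's the maximum — no swap from here does better than 373.

373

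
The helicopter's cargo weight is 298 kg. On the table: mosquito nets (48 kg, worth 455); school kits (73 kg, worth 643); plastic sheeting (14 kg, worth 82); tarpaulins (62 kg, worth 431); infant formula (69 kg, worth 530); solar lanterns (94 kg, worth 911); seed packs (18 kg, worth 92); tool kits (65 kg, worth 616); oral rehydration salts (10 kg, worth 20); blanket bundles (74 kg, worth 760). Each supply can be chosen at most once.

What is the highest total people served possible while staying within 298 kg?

2824

Taking mosquito nets + plastic sheeting + solar lanterns + tool kits + blanket bundles: 295 kg used, 2824 in people served.
No other feasible combination exceeds 2824.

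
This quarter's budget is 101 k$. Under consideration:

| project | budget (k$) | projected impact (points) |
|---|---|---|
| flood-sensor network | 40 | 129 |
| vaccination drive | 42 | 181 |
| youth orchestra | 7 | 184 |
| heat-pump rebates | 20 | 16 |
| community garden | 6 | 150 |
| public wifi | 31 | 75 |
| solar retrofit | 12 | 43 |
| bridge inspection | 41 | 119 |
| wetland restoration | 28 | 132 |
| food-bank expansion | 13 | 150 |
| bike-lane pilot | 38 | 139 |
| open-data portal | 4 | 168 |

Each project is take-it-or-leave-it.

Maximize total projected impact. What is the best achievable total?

The ratio ordering already packs tightly: vaccination drive + youth orchestra + community garden + wetland restoration + food-bank expansion + open-data portal, 100 k$, 965.
Nothing else within 101 k$ beats 965.

965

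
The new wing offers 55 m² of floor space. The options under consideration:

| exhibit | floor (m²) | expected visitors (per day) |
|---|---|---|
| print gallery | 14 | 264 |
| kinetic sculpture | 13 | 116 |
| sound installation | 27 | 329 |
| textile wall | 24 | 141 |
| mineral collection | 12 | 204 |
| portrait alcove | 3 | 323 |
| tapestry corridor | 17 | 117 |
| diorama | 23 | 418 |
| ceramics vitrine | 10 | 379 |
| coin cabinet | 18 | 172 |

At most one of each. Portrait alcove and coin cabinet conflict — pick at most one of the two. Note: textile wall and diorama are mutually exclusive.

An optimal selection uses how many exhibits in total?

4

Best achievable expected visitors is 1384.
print gallery + portrait alcove + diorama + ceramics vitrine hits 1384 at 50 m².
Any selection reaching 1384 contains exactly 4 exhibits.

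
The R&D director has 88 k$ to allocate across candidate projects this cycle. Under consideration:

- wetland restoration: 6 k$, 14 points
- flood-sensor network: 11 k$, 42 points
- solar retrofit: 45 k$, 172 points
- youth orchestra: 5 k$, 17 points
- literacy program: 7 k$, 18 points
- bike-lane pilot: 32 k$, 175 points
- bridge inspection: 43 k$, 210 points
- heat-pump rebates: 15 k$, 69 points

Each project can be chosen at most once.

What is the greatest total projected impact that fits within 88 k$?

427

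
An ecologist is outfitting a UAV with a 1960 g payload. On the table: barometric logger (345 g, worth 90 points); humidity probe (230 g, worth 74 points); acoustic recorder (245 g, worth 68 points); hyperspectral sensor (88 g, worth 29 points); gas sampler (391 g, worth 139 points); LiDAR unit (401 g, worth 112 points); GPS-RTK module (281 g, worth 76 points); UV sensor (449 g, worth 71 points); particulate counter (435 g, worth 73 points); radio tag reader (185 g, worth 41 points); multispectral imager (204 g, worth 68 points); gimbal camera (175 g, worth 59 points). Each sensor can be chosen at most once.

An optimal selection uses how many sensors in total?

8

Optimal total is 603.
For example barometric logger + humidity probe + acoustic recorder + hyperspectral sensor + gas sampler + GPS-RTK module + multispectral imager + gimbal camera achieves it, using 1959 g.
All optima have 8 sensors.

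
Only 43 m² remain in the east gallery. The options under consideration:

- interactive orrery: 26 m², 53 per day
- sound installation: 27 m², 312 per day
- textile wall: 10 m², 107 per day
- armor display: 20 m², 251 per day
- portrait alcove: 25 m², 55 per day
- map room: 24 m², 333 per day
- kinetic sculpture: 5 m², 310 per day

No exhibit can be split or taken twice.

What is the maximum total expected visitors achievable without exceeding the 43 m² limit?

750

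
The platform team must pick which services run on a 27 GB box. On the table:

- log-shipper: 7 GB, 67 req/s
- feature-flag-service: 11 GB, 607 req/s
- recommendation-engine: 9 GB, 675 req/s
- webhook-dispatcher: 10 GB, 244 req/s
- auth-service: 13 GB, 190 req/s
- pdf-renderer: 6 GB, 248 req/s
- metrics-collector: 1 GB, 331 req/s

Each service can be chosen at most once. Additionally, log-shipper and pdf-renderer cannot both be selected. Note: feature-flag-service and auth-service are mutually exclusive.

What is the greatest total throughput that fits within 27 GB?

1861

By throughput per GB: metrics-collector 331.00, recommendation-engine 75.00, feature-flag-service 55.18, pdf-renderer 41.33 lead.
Taking feature-flag-service + recommendation-engine + pdf-renderer + metrics-collector: 27 GB used, 1861 in throughput.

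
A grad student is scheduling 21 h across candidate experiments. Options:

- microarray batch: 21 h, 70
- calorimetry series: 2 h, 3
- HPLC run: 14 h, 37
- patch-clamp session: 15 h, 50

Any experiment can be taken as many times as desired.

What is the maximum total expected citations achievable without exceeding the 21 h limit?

Ranking by ratio (expected citations/h): microarray batch 3.33, patch-clamp session 3.33, HPLC run 2.64, calorimetry series 1.50.
The ratio ordering already packs tightly: microarray batch, 21 h, 70.
No other feasible combination exceeds 70.

70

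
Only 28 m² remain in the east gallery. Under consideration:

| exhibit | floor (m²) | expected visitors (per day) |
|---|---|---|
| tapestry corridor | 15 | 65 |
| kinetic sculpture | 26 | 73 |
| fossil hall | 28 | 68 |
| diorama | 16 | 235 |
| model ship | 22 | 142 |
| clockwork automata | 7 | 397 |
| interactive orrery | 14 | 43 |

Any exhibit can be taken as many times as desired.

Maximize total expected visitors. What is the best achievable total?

1588

Ranking by ratio (expected visitors/m²): clockwork automata 56.71, diorama 14.69, model ship 6.45.
4×clockwork automata uses 28 of the 28 m² and totals 1588.
Nothing else within 28 m² beats 1588.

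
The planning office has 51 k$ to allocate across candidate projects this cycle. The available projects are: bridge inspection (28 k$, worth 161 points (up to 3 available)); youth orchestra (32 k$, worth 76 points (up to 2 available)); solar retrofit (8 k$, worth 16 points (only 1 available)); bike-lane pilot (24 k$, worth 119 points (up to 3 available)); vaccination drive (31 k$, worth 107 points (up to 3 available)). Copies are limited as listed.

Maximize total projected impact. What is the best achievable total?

A density-first pass picks bridge inspection + solar retrofit — 177 at 36 k$.
The 36 k$ tied up in bridge inspection and solar retrofit is better spent on 2×bike-lane pilot — total rises to 238 (48 k$).

238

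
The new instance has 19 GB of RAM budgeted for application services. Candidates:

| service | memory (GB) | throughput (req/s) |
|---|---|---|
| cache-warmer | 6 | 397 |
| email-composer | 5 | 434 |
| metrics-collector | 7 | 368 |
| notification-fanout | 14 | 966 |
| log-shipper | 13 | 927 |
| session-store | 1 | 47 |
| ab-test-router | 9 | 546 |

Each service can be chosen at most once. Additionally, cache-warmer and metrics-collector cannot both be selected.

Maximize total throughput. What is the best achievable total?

1408

Best packing: email-composer + log-shipper + session-store — 19 GB, 1408 total.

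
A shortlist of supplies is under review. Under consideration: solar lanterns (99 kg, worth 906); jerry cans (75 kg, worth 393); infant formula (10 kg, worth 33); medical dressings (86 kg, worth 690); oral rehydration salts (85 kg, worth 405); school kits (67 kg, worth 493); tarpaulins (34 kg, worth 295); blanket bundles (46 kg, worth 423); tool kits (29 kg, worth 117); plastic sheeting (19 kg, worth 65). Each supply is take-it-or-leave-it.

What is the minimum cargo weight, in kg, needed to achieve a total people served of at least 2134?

256

Look for the lowest-cargo combination reaching 2134.
solar lanterns + infant formula + school kits + tarpaulins + blanket bundles: 2150 people served at 256 kg.
No combination under 256 kg hits 2134.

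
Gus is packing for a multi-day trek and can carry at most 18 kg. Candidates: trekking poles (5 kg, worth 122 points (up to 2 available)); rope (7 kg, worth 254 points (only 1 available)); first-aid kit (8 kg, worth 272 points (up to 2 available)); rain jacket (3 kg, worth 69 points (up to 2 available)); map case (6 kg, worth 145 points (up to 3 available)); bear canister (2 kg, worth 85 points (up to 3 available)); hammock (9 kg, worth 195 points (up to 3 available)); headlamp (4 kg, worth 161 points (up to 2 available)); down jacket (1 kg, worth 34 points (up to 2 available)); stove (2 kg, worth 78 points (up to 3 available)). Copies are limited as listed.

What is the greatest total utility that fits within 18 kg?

3×bear canister + 2×headlamp + 2×stove uses 18 of the 18 kg and totals 733.
Nothing else within 18 kg beats 733.

733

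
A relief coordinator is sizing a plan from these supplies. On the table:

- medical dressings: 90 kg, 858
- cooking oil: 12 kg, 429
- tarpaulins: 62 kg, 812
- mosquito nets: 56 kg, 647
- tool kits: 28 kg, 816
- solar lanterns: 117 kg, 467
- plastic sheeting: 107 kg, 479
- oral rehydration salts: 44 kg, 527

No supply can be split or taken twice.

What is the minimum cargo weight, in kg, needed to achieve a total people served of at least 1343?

72

Minimise kg subject to total people served ≥ 1343.
tool kits + oral rehydration salts reaches 1343 using 72 kg.
Any bundle with less than 72 kg falls short of 1343.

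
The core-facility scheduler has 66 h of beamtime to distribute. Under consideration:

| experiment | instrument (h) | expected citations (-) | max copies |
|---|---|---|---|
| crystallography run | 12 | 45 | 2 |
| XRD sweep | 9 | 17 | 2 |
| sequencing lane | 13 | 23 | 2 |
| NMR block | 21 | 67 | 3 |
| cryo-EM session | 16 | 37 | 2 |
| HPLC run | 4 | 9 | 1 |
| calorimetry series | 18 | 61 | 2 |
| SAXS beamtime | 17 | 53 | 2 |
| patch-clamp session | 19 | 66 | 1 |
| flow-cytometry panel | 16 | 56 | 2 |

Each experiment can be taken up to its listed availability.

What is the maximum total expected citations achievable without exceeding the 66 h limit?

By expected citations per h: crystallography run 3.75, flow-cytometry panel 3.50, patch-clamp session 3.47 lead.
Taking the top-ratio experiments first gives 2×crystallography run + HPLC run + 2×flow-cytometry panel for 211 (60 h).
Reworking the packing: crystallography run + calorimetry series + patch-clamp session + flow-cytometry panel uses 65 h and improves the total to 228.
Nothing else within 66 h beats 228.

228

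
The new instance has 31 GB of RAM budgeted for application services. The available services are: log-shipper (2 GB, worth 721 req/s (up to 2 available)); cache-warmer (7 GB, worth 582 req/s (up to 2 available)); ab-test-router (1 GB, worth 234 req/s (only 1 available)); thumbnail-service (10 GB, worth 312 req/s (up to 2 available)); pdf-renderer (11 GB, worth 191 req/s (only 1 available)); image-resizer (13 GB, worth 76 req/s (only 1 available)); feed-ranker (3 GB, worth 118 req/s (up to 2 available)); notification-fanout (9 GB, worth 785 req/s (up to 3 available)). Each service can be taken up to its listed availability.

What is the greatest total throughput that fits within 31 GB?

3828

Taking 2×log-shipper + cache-warmer + ab-test-router + 2×notification-fanout: 30 GB used, 3828 in throughput.
The spare 1 GB is too small for any remaining service, and no exchange beats 3828.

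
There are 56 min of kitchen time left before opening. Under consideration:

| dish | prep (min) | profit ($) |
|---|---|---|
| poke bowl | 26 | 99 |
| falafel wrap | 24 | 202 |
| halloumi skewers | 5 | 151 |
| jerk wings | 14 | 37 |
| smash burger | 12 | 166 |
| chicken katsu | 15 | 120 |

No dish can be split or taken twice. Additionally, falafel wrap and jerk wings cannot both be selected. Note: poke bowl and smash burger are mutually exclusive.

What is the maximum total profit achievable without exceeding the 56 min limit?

Ranking by ratio (profit/min): halloumi skewers 30.20, smash burger 13.83, falafel wrap 8.42.
The ratio ordering already packs tightly: falafel wrap + halloumi skewers + smash burger + chicken katsu, 56 min, 639.
The closest alternative, falafel wrap + halloumi skewers + smash burger, reaches only 519.

639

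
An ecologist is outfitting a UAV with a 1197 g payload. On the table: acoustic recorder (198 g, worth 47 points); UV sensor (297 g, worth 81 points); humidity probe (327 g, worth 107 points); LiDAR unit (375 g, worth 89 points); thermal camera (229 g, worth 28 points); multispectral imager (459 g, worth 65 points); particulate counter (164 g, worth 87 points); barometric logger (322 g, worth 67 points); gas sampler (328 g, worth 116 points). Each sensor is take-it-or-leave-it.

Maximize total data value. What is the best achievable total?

399

Taking the top-ratio sensors first gives UV sensor + humidity probe + particulate counter + gas sampler for 391 (1116 g).
The 297 g tied up in UV sensor is better spent on LiDAR unit — total rises to 399 (1194 g).
No other feasible combination exceeds 399.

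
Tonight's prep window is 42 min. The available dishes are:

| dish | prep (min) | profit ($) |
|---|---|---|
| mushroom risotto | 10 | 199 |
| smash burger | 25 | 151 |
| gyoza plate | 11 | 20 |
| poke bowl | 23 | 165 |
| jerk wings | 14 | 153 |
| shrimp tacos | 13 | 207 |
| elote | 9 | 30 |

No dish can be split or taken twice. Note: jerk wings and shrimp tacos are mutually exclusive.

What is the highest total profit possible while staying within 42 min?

436

Mushroom risotto + shrimp tacos + elote uses 32 of the 42 min and totals 436.
An exhaustive check of the 128 subsets confirms 436.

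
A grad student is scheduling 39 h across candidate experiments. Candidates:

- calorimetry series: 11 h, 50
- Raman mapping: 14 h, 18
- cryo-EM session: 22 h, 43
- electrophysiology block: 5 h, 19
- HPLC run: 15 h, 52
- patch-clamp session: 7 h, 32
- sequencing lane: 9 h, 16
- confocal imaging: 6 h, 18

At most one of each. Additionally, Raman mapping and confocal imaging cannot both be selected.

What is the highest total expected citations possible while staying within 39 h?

153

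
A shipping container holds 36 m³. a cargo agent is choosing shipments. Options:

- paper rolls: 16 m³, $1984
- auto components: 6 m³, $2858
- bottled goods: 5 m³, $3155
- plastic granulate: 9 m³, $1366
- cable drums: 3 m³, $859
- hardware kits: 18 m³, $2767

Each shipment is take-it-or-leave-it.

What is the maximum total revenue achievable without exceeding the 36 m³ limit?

9639

Ranking by ratio (revenue/m³): bottled goods 631.00, auto components 476.33, cable drums 286.33.
Auto components + bottled goods + cable drums + hardware kits uses 32 of the 36 m³ and totals 9639.
Nothing else within 36 m³ beats 9639.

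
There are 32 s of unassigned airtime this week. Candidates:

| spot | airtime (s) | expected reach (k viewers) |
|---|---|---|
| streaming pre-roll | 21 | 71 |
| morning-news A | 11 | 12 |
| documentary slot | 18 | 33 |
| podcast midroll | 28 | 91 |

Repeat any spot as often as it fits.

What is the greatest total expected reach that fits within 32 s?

91

A density-first pass picks streaming pre-roll + morning-news A — 83 at 32 s.
Dropping streaming pre-roll and morning-news A frees 32 s; slotting in podcast midroll (28 s) lifts the total to 91 at 28 s.
The spare 4 s is too small for any remaining spot, and no exchange beats 91.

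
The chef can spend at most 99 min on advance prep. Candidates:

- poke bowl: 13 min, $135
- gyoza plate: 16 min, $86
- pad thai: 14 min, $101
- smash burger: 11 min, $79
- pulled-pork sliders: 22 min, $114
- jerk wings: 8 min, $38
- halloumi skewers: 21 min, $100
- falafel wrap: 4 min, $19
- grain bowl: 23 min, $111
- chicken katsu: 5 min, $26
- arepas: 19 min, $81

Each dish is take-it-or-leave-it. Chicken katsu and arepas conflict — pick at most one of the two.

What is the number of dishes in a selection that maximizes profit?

6

The maximum profit within 99 min is 626.
For example poke bowl + gyoza plate + pad thai + smash burger + pulled-pork sliders + grain bowl achieves it, using 99 min.
Any selection reaching 626 contains exactly 6 dishes.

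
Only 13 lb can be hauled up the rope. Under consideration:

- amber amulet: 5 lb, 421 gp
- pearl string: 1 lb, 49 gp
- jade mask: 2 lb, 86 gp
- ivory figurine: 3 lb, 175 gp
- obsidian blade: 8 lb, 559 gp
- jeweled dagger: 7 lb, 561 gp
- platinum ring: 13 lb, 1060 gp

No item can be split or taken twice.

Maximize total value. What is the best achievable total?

1060

Greedy by ratio would take amber amulet + pearl string + jeweled dagger: 13 lb used, total 1031.
Replace amber amulet and pearl string and jeweled dagger with platinum ring: the trade gains 29 net, giving 1060 at 13 lb.
The closest alternative, amber amulet + pearl string + jeweled dagger, reaches only 1031.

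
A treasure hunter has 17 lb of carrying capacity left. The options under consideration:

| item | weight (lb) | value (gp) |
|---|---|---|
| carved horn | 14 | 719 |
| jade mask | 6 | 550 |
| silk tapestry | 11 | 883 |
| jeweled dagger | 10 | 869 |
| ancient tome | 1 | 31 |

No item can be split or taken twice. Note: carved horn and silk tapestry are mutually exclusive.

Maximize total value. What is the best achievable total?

1450

Density check — jade mask 91.67, jeweled dagger 86.90, silk tapestry 80.27, carved horn 51.36 are the best per lb.
Taking jade mask + jeweled dagger + ancient tome: 17 lb used, 1450 in value.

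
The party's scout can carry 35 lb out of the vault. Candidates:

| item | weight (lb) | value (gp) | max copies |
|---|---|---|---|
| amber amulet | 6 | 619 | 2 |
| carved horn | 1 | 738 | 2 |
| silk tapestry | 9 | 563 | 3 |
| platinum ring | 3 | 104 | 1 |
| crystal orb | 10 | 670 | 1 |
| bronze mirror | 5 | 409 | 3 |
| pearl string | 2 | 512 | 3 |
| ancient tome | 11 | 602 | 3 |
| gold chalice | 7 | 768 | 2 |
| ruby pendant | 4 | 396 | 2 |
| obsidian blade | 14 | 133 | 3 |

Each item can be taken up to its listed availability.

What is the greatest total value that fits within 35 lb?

5810

Filling by ratio: 2×amber amulet + 2×carved horn + 3×pearl string + 2×gold chalice for 5786, with 1 lb left unused.
Replace gold chalice with 2×ruby pendant: the trade gains 24 net, giving 5810 at 35 lb.
Nothing else within 35 lb beats 5810.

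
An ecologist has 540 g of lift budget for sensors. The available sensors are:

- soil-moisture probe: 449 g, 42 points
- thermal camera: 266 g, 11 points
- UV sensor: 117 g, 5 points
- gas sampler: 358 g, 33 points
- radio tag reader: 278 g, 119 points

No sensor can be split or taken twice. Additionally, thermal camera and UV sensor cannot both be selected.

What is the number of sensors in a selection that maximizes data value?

2

Optimal total is 124.
UV sensor + radio tag reader hits 124 at 395 g.
Every optimal selection uses 2 sensors.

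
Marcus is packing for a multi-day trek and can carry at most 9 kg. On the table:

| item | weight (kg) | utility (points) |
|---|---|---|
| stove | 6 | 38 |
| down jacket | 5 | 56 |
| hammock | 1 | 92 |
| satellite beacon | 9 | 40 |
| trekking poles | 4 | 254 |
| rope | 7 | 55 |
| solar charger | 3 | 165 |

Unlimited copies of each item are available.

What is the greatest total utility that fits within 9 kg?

828

Taking 9×hammock: 9 kg used, 828 in utility.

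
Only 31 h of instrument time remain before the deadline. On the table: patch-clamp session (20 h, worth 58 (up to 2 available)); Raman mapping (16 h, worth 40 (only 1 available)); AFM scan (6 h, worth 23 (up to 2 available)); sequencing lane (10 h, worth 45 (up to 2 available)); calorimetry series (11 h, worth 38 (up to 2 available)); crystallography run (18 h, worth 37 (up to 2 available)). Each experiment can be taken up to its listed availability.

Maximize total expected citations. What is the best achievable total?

Ranking by ratio (expected citations/h): sequencing lane 4.50, AFM scan 3.83, calorimetry series 3.45, patch-clamp session 2.90.
Filling by ratio: AFM scan + 2×sequencing lane for 113, with 5 h left unused.
Replace AFM scan with calorimetry series: the trade gains 15 net, giving 128 at 31 h.
Nothing else within 31 h beats 128.

128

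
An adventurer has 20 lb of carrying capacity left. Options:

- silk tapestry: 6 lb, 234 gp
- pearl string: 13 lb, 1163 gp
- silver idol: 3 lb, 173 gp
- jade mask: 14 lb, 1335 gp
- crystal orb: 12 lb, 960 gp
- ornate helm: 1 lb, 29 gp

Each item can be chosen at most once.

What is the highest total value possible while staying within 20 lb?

1569

A density-first pass picks silver idol + jade mask + ornate helm — 1537 at 18 lb.
The 4 lb tied up in silver idol and ornate helm is better spent on silk tapestry — total rises to 1569 (20 lb).
Runner-up silver idol + jade mask + ornate helm tops out at 1537.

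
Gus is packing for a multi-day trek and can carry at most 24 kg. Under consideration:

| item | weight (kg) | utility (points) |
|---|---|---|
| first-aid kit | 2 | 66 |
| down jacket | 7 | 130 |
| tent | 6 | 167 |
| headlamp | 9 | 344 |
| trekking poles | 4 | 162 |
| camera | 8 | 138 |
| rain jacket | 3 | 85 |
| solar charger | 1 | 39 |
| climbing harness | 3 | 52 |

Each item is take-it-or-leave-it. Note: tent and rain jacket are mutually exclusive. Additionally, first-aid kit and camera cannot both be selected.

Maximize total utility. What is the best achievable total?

Taking the top-ratio items first gives first-aid kit + headlamp + trekking poles + rain jacket + solar charger + climbing harness for 748 (22 kg).
The 4 kg tied up in rain jacket and solar charger is better spent on tent — total rises to 791 (24 kg).
Nothing else feasible within 24 kg beats 791.

791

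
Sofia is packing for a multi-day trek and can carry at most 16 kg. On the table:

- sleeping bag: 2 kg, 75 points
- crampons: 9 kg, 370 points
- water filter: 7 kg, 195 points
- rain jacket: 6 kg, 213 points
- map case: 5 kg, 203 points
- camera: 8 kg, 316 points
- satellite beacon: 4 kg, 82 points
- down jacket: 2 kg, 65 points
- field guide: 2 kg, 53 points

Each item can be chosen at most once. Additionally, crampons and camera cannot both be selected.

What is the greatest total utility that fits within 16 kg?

648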